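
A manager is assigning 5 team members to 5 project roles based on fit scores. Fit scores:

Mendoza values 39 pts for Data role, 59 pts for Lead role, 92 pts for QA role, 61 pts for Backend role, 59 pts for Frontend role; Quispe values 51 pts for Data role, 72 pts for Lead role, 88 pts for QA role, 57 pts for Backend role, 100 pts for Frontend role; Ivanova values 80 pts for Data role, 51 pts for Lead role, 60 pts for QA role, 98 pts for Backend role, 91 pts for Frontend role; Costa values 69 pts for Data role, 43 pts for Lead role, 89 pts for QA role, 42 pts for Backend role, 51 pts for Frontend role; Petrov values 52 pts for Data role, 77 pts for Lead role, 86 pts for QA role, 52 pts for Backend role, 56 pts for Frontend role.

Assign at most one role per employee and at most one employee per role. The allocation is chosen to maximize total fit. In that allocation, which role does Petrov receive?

Petrov receives Lead role.

Optimal: Mendoza→QA role (92 pts), Quispe→Frontend role (100 pts), Ivanova→Backend role (98 pts), Costa→Data role (69 pts), Petrov→Lead role (77 pts) — total 92+100+98+69+77 = 436 pts.
Column-greedy (each role in turn goes to its best remaining employee) gives 357 pts, worse by 79.
Next-best assignment: Mendoza→Lead role, Quispe→Frontend role, Ivanova→Backend role, Costa→Data role, Petrov→QA role = 412 pts.
Petrov's own top role is QA role (86 pts), but forcing Petrov→QA role and reassigning the rest optimally gives only 412 pts — worse by 24.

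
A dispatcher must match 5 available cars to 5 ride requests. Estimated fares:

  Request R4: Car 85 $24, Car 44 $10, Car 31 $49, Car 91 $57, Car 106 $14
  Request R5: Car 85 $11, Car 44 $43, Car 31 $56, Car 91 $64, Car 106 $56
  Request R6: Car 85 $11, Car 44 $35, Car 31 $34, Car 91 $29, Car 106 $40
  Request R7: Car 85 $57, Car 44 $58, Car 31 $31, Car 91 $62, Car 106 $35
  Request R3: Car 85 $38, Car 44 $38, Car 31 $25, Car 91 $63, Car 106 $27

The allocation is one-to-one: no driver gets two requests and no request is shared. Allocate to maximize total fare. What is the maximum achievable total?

Max total: $260

Treat this as an assignment problem: match each driver to one request.
Optimal: Car 85→Request R7 ($57), Car 44→Request R6 ($35), Car 31→Request R4 ($49), Car 91→Request R3 ($63), Car 106→Request R5 ($56) — total 57+35+49+63+56 = $260.
Row-greedy (each driver in turn takes its best remaining request) gives $252, worse by 8.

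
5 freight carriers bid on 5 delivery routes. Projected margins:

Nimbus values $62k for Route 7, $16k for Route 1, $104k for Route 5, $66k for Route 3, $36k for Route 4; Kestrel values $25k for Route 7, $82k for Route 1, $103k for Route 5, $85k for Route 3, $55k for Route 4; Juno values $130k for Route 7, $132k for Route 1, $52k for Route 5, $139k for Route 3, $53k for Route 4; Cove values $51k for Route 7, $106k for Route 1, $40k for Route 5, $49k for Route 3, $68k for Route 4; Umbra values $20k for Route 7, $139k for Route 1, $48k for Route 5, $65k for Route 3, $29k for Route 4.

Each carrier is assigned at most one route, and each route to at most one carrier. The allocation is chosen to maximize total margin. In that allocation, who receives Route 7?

Optimal: Nimbus→Route 5 ($104k), Kestrel→Route 3 ($85k), Juno→Route 7 ($130k), Cove→Route 4 ($68k), Umbra→Route 1 ($139k) — total 104+85+130+68+139 = $526k.
Row-greedy (each carrier in turn takes its best remaining route) gives $409k, worse by 117.
Swapping Nimbus↔Juno (Nimbus→Route 7 $62k, Juno→Route 5 $52k) loses 120.
No other one-to-one assignment exceeds $526k.
Juno's own top route is Route 3 ($139k), but forcing Juno→Route 3 and reassigning the rest optimally gives only $511k — worse by 15.

Juno receives Route 7.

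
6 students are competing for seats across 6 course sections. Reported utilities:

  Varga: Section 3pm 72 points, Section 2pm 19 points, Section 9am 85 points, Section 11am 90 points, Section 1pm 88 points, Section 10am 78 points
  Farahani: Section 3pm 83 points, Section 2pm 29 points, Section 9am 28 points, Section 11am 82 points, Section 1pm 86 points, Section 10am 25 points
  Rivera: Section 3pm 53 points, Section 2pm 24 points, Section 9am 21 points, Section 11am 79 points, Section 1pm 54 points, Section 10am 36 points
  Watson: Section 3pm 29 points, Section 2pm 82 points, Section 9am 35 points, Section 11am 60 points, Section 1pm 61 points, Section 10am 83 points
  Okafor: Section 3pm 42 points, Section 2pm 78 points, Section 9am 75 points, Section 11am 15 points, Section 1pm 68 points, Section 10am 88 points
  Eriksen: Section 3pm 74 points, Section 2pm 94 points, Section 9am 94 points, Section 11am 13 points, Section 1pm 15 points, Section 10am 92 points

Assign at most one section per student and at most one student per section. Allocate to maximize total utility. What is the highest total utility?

Max total: 514 points

Optimal: Varga→Section 1pm (88 points), Farahani→Section 3pm (83 points), Rivera→Section 11am (79 points), Watson→Section 2pm (82 points), Okafor→Section 10am (88 points), Eriksen→Section 9am (94 points) — total 88+83+79+82+88+94 = 514 points.
Column-greedy (each section in turn goes to its best remaining student) gives 492 points, worse by 22.
Next-best assignment: Varga→Section 1pm, Farahani→Section 3pm, Rivera→Section 11am, Watson→Section 10am, Okafor→Section 2pm, Eriksen→Section 9am = 505 points.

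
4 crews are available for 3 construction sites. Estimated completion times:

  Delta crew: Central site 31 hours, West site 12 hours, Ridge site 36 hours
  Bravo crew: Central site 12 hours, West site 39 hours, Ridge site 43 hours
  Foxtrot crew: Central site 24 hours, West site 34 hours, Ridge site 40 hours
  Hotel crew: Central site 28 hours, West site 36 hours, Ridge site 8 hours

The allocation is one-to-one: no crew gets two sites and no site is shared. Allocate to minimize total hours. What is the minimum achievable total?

Optimal: Bravo crew→Central site (12 hours), Delta crew→West site (12 hours), Hotel crew→Ridge site (8 hours) — total 12+12+8 = 32 hours.
Row-greedy (each crew in turn takes its cheapest remaining site) gives 64 hours, worse by 32.
No other one-to-one assignment undercuts 32 hours.

Minimum total: 32 hours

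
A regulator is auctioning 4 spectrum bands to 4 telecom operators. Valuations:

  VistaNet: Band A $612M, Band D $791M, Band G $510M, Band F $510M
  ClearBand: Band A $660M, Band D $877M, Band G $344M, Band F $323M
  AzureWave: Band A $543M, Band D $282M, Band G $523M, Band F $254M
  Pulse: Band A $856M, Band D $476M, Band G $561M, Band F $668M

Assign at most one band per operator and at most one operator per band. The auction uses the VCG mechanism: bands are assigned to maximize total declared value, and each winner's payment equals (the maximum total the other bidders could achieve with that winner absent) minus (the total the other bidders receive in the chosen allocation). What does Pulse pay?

Efficient allocation: VistaNet→Band F ($510M), ClearBand→Band D ($877M), AzureWave→Band G ($523M), Pulse→Band A ($856M); total welfare W = $2766M.
Pulse receives Band A at value $856M, so the others get W − 856 = $1910M.
Without Pulse: best allocation of the remaining 3 bidders over all 4 bands is VistaNet→Band A ($612M), ClearBand→Band D ($877M), AzureWave→Band G ($523M), total $2012M.
VCG payment = (others' best without Pulse) − (others' welfare with Pulse) = 2012 − 1910 = $102M.

Pulse pays $102M.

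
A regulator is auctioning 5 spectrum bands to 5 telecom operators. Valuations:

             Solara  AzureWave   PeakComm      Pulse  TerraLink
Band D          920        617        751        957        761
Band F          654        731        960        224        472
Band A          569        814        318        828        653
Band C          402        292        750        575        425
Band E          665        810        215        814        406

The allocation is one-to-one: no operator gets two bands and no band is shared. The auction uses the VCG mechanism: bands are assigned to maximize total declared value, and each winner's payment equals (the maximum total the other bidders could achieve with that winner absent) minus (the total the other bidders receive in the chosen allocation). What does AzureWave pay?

Efficient allocation: Solara→Band D ($920M), AzureWave→Band E ($810M), PeakComm→Band F ($960M), Pulse→Band A ($828M), TerraLink→Band C ($425M); total welfare W = $3943M.
AzureWave receives Band E at value $810M, so the others get W − 810 = $3133M.
Without AzureWave: best allocation of the remaining 4 bidders over all 5 bands is Solara→Band D ($920M), PeakComm→Band F ($960M), Pulse→Band E ($814M), TerraLink→Band A ($653M), total $3347M.
VCG payment = (others' best without AzureWave) − (others' welfare with AzureWave) = 3347 − 3133 = $214M.

AzureWave pays $214M.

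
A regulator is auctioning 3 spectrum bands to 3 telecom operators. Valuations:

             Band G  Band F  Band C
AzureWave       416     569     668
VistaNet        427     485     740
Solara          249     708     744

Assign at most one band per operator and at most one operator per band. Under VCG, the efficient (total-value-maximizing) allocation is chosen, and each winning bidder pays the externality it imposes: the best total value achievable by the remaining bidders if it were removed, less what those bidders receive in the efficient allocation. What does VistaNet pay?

Efficient allocation: AzureWave→Band G ($416M), VistaNet→Band C ($740M), Solara→Band F ($708M); total welfare W = $1864M.
VistaNet receives Band C at value $740M, so the others get W − 740 = $1124M.
Without VistaNet: best allocation of the remaining 2 bidders over all 3 bands is AzureWave→Band C ($668M), Solara→Band F ($708M), total $1376M.
VCG payment = (others' best without VistaNet) − (others' welfare with VistaNet) = 1376 − 1124 = $252M.

VistaNet pays $252M.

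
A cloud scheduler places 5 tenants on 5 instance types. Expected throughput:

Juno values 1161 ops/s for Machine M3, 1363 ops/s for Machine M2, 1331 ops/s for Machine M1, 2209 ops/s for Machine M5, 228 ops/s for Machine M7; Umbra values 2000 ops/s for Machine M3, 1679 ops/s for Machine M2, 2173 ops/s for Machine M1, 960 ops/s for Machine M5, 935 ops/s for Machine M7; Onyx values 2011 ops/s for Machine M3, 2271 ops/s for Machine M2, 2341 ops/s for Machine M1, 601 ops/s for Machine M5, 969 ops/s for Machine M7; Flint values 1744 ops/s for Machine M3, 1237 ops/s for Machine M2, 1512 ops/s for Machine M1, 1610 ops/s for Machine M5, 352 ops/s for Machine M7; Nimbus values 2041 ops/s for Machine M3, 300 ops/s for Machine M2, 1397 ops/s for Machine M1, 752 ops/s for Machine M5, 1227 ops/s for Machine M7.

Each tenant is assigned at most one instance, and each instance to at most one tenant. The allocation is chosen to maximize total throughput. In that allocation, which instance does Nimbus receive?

This is a one-to-one assignment (maximum-weight bipartite matching).
Optimal: Juno→Machine M5 (2209 ops/s), Umbra→Machine M1 (2173 ops/s), Onyx→Machine M2 (2271 ops/s), Flint→Machine M3 (1744 ops/s), Nimbus→Machine M7 (1227 ops/s) — total 2209+2173+2271+1744+1227 = 9624 ops/s.
Next-best assignment: Juno→Machine M5, Umbra→Machine M3, Onyx→Machine M2, Flint→Machine M1, Nimbus→Machine M7 = 9219 ops/s.
Checked against all permutations: 9624 ops/s is optimal.
Nimbus's own top instance is Machine M3 (2041 ops/s), but forcing Nimbus→Machine M3 and reassigning the rest optimally gives only 9046 ops/s — worse by 578.

Nimbus receives Machine M7.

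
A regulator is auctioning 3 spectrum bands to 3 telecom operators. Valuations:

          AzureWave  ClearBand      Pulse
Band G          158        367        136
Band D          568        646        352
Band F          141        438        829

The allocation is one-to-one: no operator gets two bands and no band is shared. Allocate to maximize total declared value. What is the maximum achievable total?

Optimal: AzureWave→Band D ($568M), ClearBand→Band G ($367M), Pulse→Band F ($829M) — total 568+367+829 = $1764M.
Max-entry greedy (repeatedly take the single best remaining cell) gives $1633M, worse by 131.
Next-best assignment: AzureWave→Band G, ClearBand→Band D, Pulse→Band F = $1633M.
No other one-to-one assignment exceeds $1764M.

Maximum total: $1764M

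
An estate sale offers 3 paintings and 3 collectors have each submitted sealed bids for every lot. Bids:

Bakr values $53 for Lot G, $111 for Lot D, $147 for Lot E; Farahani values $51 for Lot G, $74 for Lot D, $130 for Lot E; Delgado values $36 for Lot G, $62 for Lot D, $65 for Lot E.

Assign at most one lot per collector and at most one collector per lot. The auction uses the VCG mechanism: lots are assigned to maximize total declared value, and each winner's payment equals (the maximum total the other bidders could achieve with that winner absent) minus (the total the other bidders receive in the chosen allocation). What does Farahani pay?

Efficient allocation: Bakr→Lot D ($111), Farahani→Lot E ($130), Delgado→Lot G ($36); total welfare W = $277.
Farahani receives Lot E at value $130, so the others get W − 130 = $147.
Without Farahani: best allocation of the remaining 2 bidders over all 3 lots is Bakr→Lot E ($147), Delgado→Lot D ($62), total $209.
VCG payment = (others' best without Farahani) − (others' welfare with Farahani) = 209 − 147 = $62.

Farahani pays $62.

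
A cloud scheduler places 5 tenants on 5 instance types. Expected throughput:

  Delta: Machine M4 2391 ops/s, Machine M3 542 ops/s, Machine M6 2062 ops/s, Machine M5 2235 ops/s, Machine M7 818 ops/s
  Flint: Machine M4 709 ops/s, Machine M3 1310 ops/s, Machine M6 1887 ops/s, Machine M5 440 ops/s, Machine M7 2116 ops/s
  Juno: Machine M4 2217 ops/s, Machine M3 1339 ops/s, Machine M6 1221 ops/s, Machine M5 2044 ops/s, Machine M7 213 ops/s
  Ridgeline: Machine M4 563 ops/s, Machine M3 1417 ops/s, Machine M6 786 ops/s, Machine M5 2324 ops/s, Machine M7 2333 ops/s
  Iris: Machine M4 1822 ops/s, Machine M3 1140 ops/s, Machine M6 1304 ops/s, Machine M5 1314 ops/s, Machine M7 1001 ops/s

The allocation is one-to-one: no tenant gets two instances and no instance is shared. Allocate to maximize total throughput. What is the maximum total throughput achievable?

Maximum total: 9859 ops/s

Optimal: Delta→Machine M6 (2062 ops/s), Flint→Machine M7 (2116 ops/s), Juno→Machine M4 (2217 ops/s), Ridgeline→Machine M5 (2324 ops/s), Iris→Machine M3 (1140 ops/s) — total 2062+2116+2217+2324+1140 = 9859 ops/s.
Swapping Juno↔Ridgeline (Juno→Machine M5 2044 ops/s, Ridgeline→Machine M4 563 ops/s) loses 1934.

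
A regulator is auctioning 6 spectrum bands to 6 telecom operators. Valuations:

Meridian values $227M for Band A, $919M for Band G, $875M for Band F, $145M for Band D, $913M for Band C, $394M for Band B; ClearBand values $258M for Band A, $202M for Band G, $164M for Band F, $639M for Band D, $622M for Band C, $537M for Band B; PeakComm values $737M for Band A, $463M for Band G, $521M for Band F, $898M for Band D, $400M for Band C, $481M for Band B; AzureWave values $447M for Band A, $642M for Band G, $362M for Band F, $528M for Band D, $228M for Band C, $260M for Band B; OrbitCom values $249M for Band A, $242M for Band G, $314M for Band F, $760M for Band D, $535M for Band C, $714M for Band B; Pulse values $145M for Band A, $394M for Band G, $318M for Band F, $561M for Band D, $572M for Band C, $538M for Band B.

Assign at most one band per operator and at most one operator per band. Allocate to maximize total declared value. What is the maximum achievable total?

Optimal: Meridian→Band F ($875M), ClearBand→Band D ($639M), PeakComm→Band A ($737M), AzureWave→Band G ($642M), OrbitCom→Band B ($714M), Pulse→Band C ($572M) — total 875+639+737+642+714+572 = $4179M.
Next-best assignment: Meridian→Band F, ClearBand→Band C, PeakComm→Band A, AzureWave→Band G, OrbitCom→Band D, Pulse→Band B = $4174M.
Swapping AzureWave↔OrbitCom (AzureWave→Band B $260M, OrbitCom→Band G $242M) loses 854.

Max total: $4179M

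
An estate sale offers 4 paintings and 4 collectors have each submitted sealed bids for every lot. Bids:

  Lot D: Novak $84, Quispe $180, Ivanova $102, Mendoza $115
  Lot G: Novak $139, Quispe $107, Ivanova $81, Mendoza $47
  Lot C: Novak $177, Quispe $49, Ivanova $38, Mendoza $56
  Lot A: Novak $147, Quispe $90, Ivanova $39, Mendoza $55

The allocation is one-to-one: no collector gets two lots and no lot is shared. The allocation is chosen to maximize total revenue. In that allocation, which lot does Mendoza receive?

Mendoza receives Lot A.

Optimal: Novak→Lot C ($177), Quispe→Lot D ($180), Ivanova→Lot G ($81), Mendoza→Lot A ($55) — total 177+180+81+55 = $493.
Column-greedy (each lot in turn goes to its best remaining collector) gives $414, worse by 79.
Next-best assignment: Novak→Lot A, Quispe→Lot D, Ivanova→Lot G, Mendoza→Lot C = $464.
Swapping Ivanova↔Novak (Ivanova→Lot C $38, Novak→Lot G $139) loses 81.
Every other assignment is strictly worse.
Mendoza's own top lot is Lot D ($115), but forcing Mendoza→Lot D and reassigning the rest optimally gives only $463 — worse by 30.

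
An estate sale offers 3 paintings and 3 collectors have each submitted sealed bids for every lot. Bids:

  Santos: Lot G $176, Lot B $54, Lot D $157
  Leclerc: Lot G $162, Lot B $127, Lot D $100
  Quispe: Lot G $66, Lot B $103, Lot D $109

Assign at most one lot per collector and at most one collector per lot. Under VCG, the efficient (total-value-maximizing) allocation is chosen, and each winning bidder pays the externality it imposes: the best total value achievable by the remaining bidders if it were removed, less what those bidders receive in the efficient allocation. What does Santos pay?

Santos pays $6.

Efficient allocation: Santos→Lot D ($157), Leclerc→Lot G ($162), Quispe→Lot B ($103); total welfare W = $422.
Santos receives Lot D at value $157, so the others get W − 157 = $265.
Without Santos: best allocation of the remaining 2 bidders over all 3 lots is Leclerc→Lot G ($162), Quispe→Lot D ($109), total $271.
VCG payment = (others' best without Santos) − (others' welfare with Santos) = 271 − 265 = $6.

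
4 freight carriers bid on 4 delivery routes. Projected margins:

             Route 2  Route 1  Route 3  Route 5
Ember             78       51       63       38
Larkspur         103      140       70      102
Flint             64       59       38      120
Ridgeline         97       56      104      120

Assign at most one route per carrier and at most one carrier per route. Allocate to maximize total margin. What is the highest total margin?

This is the linear assignment problem.
Optimal: Ember→Route 2 ($78k), Larkspur→Route 1 ($140k), Flint→Route 5 ($120k), Ridgeline→Route 3 ($104k) — total 78+140+120+104 = $442k.
Column-greedy (each route in turn goes to its best remaining carrier) gives $304k, worse by 138.
Checked against all permutations: $442k is optimal.

Maximum total: $442k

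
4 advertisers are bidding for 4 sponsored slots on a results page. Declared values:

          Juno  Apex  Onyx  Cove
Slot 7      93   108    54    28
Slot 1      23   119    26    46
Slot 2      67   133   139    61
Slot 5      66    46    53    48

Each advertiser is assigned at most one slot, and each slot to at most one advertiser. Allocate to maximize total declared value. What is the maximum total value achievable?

Treat this as an assignment problem: match each advertiser to one slot.
Optimal: Juno→Slot 7 ($93), Apex→Slot 1 ($119), Onyx→Slot 2 ($139), Cove→Slot 5 ($48) — total 93+119+139+48 = $399.
Column-greedy (each slot in turn goes to its best remaining advertiser) gives $359, worse by 40.
Next-best assignment: Juno→Slot 5, Apex→Slot 7, Onyx→Slot 2, Cove→Slot 1 = $359.
Swapping Onyx↔Cove (Onyx→Slot 5 $53, Cove→Slot 2 $61) loses 73.

Maximum total: $399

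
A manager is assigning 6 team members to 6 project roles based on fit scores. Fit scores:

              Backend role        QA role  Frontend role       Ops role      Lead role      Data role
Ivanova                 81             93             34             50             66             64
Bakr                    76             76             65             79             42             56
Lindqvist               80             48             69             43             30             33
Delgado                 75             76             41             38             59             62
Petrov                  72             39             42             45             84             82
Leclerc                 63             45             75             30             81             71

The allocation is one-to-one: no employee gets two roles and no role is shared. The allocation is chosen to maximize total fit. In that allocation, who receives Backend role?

Optimal: Ivanova→QA role (93 pts), Bakr→Ops role (79 pts), Lindqvist→Frontend role (69 pts), Delgado→Backend role (75 pts), Petrov→Data role (82 pts), Leclerc→Lead role (81 pts) — total 93+79+69+75+82+81 = 479 pts.
Next-best assignment: Ivanova→QA role, Bakr→Ops role, Lindqvist→Backend role, Delgado→Data role, Petrov→Lead role, Leclerc→Frontend role = 473 pts.
Swapping Leclerc↔Petrov (Leclerc→Data role 71 pts, Petrov→Lead role 84 pts) loses 8.
Delgado's own top role is QA role (76 pts), but forcing Delgado→QA role and reassigning the rest optimally gives only 468 pts — worse by 11.

Delgado receives Backend role.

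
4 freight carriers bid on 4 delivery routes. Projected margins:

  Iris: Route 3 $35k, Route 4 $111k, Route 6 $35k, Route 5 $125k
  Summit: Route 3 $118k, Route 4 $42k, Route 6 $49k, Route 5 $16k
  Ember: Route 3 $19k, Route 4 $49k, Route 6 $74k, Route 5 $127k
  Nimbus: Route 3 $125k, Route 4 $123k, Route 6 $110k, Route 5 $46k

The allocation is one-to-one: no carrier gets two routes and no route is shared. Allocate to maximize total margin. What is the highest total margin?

Maximum total: $466k

This is a one-to-one assignment (maximum-weight bipartite matching).
Optimal: Iris→Route 4 ($111k), Summit→Route 3 ($118k), Ember→Route 5 ($127k), Nimbus→Route 6 ($110k) — total 111+118+127+110 = $466k.
Column-greedy (each route in turn goes to its best remaining carrier) gives $326k, worse by 140.
No other one-to-one assignment exceeds $466k.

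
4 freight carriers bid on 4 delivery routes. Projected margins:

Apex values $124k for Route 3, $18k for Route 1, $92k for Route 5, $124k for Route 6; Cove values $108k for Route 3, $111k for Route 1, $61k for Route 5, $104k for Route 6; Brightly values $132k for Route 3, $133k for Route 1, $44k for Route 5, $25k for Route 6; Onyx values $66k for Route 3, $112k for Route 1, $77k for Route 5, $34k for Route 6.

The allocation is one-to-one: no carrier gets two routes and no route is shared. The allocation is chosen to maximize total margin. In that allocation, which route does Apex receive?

Apex receives Route 6.

Optimal: Apex→Route 6 ($124k), Cove→Route 1 ($111k), Brightly→Route 3 ($132k), Onyx→Route 5 ($77k) — total 124+111+132+77 = $444k.
Max-entry greedy (repeatedly take the single best remaining cell) gives $438k, worse by 6.
Checked against all permutations: $444k is optimal.
Apex's own top route is Route 3 ($124k), but forcing Apex→Route 3 and reassigning the rest optimally gives only $438k — worse by 6.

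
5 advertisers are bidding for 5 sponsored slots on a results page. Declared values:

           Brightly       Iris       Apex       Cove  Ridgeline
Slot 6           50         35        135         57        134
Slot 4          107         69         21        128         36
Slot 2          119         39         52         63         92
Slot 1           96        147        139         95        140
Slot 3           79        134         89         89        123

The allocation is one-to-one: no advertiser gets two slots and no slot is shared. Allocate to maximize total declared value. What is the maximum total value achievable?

Optimal: Brightly→Slot 2 ($119), Iris→Slot 3 ($134), Apex→Slot 6 ($135), Cove→Slot 4 ($128), Ridgeline→Slot 1 ($140) — total 119+134+135+128+140 = $656.
Row-greedy (each advertiser in turn takes its best remaining slot) gives $652, worse by 4.
No other one-to-one assignment exceeds $656.

Max total: $656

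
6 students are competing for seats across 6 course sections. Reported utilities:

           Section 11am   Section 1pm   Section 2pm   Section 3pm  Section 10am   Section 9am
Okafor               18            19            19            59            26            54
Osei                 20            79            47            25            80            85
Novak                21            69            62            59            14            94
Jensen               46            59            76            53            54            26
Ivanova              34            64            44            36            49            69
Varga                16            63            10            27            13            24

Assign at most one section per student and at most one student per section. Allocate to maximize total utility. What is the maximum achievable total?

This is the linear assignment problem.
Optimal: Okafor→Section 3pm (59 points), Osei→Section 10am (80 points), Novak→Section 9am (94 points), Jensen→Section 2pm (76 points), Ivanova→Section 11am (34 points), Varga→Section 1pm (63 points) — total 59+80+94+76+34+63 = 406 points.
Max-entry greedy (repeatedly take the single best remaining cell) gives 389 points, worse by 17.
Next-best assignment: Okafor→Section 3pm, Osei→Section 10am, Novak→Section 9am, Jensen→Section 2pm, Ivanova→Section 1pm, Varga→Section 11am = 389 points.
Swapping Osei↔Novak (Osei→Section 9am 85 points, Novak→Section 10am 14 points) loses 75.
No other one-to-one assignment exceeds 406 points.

Maximum total: 406 points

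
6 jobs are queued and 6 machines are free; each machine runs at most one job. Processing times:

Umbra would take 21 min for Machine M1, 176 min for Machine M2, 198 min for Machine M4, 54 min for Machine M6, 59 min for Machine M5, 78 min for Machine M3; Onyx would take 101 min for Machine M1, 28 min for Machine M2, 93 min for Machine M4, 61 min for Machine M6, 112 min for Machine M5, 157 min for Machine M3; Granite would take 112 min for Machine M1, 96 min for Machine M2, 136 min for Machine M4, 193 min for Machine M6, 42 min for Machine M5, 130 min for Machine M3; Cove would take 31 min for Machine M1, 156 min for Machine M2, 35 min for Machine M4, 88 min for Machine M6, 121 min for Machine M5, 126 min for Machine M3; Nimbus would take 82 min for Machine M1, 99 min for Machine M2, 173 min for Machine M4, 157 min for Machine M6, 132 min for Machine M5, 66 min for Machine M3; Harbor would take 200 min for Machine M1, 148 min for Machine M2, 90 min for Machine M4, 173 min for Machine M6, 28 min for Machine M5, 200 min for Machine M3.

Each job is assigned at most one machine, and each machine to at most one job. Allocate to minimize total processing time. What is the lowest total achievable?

Minimum total: 307 min

Optimal: Umbra→Machine M1 (21 min), Onyx→Machine M6 (61 min), Granite→Machine M2 (96 min), Cove→Machine M4 (35 min), Nimbus→Machine M3 (66 min), Harbor→Machine M5 (28 min) — total 21+61+96+35+66+28 = 307 min.
Row-greedy (each job in turn takes its cheapest remaining machine) gives 365 min, worse by 58.
Checked against all permutations: 307 min is optimal.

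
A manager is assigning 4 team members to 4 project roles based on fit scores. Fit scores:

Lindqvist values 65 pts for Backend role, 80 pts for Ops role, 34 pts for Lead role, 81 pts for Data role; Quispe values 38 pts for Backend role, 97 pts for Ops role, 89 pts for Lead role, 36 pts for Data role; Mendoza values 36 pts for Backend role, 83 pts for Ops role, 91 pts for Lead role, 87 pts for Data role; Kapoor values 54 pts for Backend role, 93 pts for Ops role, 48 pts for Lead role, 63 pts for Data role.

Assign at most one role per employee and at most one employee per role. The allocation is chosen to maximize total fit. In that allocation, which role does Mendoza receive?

Optimal: Lindqvist→Backend role (65 pts), Quispe→Lead role (89 pts), Mendoza→Data role (87 pts), Kapoor→Ops role (93 pts) — total 65+89+87+93 = 334 pts.
Column-greedy (each role in turn goes to its best remaining employee) gives 316 pts, worse by 18.
Next-best assignment: Lindqvist→Data role, Quispe→Ops role, Mendoza→Lead role, Kapoor→Backend role = 323 pts.
Swapping Kapoor↔Lindqvist (Kapoor→Backend role 54 pts, Lindqvist→Ops role 80 pts) loses 24.
Mendoza's own top role is Lead role (91 pts), but forcing Mendoza→Lead role and reassigning the rest optimally gives only 323 pts — worse by 11.

Mendoza receives Data role.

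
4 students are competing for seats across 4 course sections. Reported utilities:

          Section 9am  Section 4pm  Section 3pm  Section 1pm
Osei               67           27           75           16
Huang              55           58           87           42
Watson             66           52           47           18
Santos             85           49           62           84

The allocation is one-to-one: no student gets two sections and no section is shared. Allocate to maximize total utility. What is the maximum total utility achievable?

Optimal: Osei→Section 9am (67 points), Huang→Section 3pm (87 points), Watson→Section 4pm (52 points), Santos→Section 1pm (84 points) — total 67+87+52+84 = 290 points.
Max-entry greedy (repeatedly take the single best remaining cell) gives 240 points, worse by 50.

Max total: 290 points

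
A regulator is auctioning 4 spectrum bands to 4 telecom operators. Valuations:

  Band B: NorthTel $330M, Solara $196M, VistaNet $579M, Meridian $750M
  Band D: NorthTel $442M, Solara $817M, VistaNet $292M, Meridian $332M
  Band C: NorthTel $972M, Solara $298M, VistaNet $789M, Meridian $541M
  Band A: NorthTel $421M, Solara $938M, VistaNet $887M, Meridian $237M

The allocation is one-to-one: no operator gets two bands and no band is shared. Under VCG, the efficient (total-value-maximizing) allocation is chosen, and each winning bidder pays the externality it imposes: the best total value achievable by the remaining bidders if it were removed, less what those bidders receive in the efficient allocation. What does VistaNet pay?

Efficient allocation: NorthTel→Band C ($972M), Solara→Band D ($817M), VistaNet→Band A ($887M), Meridian→Band B ($750M); total welfare W = $3426M.
VistaNet receives Band A at value $887M, so the others get W − 887 = $2539M.
Without VistaNet: best allocation of the remaining 3 bidders over all 4 bands is NorthTel→Band C ($972M), Solara→Band A ($938M), Meridian→Band B ($750M), total $2660M.
VCG payment = (others' best without VistaNet) − (others' welfare with VistaNet) = 2660 − 2539 = $121M.

VistaNet pays $121M.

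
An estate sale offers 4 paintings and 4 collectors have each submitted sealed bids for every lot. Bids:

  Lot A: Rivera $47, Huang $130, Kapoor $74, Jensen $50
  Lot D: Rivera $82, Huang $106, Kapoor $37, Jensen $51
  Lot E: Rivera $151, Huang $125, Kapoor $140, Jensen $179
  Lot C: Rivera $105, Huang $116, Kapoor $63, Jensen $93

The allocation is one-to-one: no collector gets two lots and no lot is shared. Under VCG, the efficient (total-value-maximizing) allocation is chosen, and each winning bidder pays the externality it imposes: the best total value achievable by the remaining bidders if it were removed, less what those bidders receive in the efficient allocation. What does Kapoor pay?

Efficient allocation: Rivera→Lot C ($105), Huang→Lot D ($106), Kapoor→Lot A ($74), Jensen→Lot E ($179); total welfare W = $464.
Kapoor receives Lot A at value $74, so the others get W − 74 = $390.
Without Kapoor: best allocation of the remaining 3 bidders over all 4 lots is Rivera→Lot C ($105), Huang→Lot A ($130), Jensen→Lot E ($179), total $414.
VCG payment = (others' best without Kapoor) − (others' welfare with Kapoor) = 414 − 390 = $24.

Kapoor pays $24.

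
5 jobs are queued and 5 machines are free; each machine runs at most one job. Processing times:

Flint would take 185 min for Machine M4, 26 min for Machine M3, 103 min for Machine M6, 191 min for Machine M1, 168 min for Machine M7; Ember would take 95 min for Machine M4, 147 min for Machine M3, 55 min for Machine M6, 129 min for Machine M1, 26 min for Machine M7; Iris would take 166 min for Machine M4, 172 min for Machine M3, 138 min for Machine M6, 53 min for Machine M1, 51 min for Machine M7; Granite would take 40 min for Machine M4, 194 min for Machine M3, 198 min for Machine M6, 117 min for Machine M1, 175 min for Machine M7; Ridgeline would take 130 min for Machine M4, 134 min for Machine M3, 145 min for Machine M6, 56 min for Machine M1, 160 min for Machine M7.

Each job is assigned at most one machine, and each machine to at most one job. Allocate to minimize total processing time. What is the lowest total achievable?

Optimal: Flint→Machine M3 (26 min), Ember→Machine M6 (55 min), Iris→Machine M7 (51 min), Granite→Machine M4 (40 min), Ridgeline→Machine M1 (56 min) — total 26+55+51+40+56 = 228 min.
Row-greedy (each job in turn takes its cheapest remaining machine) gives 290 min, worse by 62.

Min total: 228 min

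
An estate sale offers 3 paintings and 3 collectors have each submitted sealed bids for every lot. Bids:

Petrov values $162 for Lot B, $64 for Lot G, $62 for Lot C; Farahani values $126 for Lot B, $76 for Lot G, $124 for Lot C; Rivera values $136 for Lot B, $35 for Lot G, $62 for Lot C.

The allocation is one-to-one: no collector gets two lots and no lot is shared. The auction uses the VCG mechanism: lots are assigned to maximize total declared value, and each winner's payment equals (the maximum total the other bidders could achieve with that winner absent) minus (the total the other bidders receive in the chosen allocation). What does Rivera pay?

Efficient allocation: Petrov→Lot G ($64), Farahani→Lot C ($124), Rivera→Lot B ($136); total welfare W = $324.
Rivera receives Lot B at value $136, so the others get W − 136 = $188.
Without Rivera: best allocation of the remaining 2 bidders over all 3 lots is Petrov→Lot B ($162), Farahani→Lot C ($124), total $286.
VCG payment = (others' best without Rivera) − (others' welfare with Rivera) = 286 − 188 = $98.

Rivera pays $98.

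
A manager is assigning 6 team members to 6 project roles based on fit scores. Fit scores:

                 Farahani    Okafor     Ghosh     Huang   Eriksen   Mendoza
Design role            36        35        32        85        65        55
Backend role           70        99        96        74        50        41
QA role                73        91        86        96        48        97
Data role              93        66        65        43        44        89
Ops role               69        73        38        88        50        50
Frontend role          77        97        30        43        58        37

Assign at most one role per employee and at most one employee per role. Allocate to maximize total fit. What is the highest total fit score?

Max total: 536 pts

This is a one-to-one assignment (maximum-weight bipartite matching).
Optimal: Farahani→Data role (93 pts), Okafor→Frontend role (97 pts), Ghosh→Backend role (96 pts), Huang→Ops role (88 pts), Eriksen→Design role (65 pts), Mendoza→QA role (97 pts) — total 93+97+96+88+65+97 = 536 pts.
Row-greedy (each employee in turn takes its best remaining role) gives 468 pts, worse by 68.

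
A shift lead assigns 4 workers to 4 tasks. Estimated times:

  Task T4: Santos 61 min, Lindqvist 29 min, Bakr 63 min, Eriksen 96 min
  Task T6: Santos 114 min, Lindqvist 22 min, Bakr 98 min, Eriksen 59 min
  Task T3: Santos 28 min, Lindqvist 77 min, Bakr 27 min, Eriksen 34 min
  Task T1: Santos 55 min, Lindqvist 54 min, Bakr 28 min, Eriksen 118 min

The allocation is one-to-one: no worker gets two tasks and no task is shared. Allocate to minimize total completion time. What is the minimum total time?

Minimum total: 144 min

Treat this as an assignment problem: match each worker to one task.
Optimal: Santos→Task T3 (28 min), Lindqvist→Task T4 (29 min), Bakr→Task T1 (28 min), Eriksen→Task T6 (59 min) — total 28+29+28+59 = 144 min.
Row-greedy (each worker in turn takes its cheapest remaining task) gives 174 min, worse by 30.
Next-best assignment: Santos→Task T4, Lindqvist→Task T6, Bakr→Task T1, Eriksen→Task T3 = 145 min.
Swapping Santos↔Eriksen (Santos→Task T6 114 min, Eriksen→Task T3 34 min) adds 61.
Checked against all permutations: 144 min is optimal.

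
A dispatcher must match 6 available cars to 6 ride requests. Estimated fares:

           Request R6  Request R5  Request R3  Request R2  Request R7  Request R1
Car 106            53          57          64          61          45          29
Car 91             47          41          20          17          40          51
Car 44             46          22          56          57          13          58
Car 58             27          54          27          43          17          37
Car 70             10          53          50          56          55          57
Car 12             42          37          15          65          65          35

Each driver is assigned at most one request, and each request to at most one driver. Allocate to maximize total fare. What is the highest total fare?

Maximum total: $344

Optimal: Car 106→Request R3 ($64), Car 91→Request R6 ($47), Car 44→Request R2 ($57), Car 58→Request R5 ($54), Car 70→Request R1 ($57), Car 12→Request R7 ($65) — total 64+47+57+54+57+65 = $344.
Max-entry greedy (repeatedly take the single best remaining cell) gives $343, worse by 1.
No other one-to-one assignment exceeds $344.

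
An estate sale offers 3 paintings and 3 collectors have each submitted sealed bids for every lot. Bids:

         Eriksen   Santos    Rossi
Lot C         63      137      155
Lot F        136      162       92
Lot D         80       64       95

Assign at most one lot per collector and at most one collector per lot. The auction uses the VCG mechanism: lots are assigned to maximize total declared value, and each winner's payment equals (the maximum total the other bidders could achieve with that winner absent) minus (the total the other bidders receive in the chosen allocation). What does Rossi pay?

Efficient allocation: Eriksen→Lot D ($80), Santos→Lot F ($162), Rossi→Lot C ($155); total welfare W = $397.
Rossi receives Lot C at value $155, so the others get W − 155 = $242.
Without Rossi: best allocation of the remaining 2 bidders over all 3 lots is Eriksen→Lot F ($136), Santos→Lot C ($137), total $273.
VCG payment = (others' best without Rossi) − (others' welfare with Rossi) = 273 − 242 = $31.

Rossi pays $31.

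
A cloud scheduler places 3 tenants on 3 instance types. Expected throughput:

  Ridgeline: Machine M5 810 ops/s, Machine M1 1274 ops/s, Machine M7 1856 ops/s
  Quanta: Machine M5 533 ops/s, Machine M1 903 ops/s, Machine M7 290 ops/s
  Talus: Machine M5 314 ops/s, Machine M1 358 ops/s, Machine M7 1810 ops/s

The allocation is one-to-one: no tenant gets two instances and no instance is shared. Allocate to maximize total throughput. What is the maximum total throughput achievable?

Treat this as an assignment problem: match each tenant to one instance.
Optimal: Ridgeline→Machine M1 (1274 ops/s), Quanta→Machine M5 (533 ops/s), Talus→Machine M7 (1810 ops/s) — total 1274+533+1810 = 3617 ops/s.
Max-entry greedy (repeatedly take the single best remaining cell) gives 3073 ops/s, worse by 544.
Next-best assignment: Ridgeline→Machine M5, Quanta→Machine M1, Talus→Machine M7 = 3523 ops/s.
Checked against all permutations: 3617 ops/s is optimal.

Maximum total: 3617 ops/s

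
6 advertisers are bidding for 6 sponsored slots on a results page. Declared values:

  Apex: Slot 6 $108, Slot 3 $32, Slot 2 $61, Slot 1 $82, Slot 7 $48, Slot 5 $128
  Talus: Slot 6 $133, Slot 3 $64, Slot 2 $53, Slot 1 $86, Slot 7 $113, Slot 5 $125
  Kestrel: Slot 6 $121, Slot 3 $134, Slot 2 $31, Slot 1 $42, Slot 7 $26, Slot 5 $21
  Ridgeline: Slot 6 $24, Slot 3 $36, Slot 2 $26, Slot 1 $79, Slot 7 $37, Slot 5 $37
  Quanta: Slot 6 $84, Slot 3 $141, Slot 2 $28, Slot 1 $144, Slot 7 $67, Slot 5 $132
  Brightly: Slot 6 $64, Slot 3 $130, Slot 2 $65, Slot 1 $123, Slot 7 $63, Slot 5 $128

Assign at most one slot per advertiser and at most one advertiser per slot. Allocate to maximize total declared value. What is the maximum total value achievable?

Optimal: Apex→Slot 5 ($128), Talus→Slot 7 ($113), Kestrel→Slot 6 ($121), Ridgeline→Slot 2 ($26), Quanta→Slot 1 ($144), Brightly→Slot 3 ($130) — total 128+113+121+26+144+130 = $662.
Max-entry greedy (repeatedly take the single best remaining cell) gives $641, worse by 21.
No other one-to-one assignment exceeds $662.

Max total: $662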